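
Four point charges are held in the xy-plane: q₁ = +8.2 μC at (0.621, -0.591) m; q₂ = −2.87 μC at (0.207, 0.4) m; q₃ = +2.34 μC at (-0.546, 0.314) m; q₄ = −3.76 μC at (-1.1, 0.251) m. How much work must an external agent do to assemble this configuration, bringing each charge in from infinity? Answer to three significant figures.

-0.373 J

The work to assemble the configuration equals its total potential energy, U = Σ kqᵢqⱼ/rᵢⱼ over all pairs.
Pair separations: r₁₂ = 1.07 m, r₁₃ = 1.48 m, r₁₄ = 1.92 m, r₂₃ = 0.758 m, r₂₄ = 1.32 m, r₃₄ = 0.558 m.
Summing all 6 pair terms gives U = -0.373 J.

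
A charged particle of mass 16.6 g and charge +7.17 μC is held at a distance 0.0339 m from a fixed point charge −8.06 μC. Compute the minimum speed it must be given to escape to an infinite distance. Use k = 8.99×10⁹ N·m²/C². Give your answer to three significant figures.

To just escape, total mechanical energy must reach zero at infinity: ½mv²_min + U = 0, so ½mv²_min = −U = |kQq|/r.
|U| = |kQq|/r = (8.99×10⁹ N·m²/C²)(8.06×10⁻⁶)(7.17×10⁻⁶)/(0.0339) = 15.3 J.
v_min = √(2|U|/m) = √(2·15.3/0.0166) = 43.0 m/s.

43.0 m/s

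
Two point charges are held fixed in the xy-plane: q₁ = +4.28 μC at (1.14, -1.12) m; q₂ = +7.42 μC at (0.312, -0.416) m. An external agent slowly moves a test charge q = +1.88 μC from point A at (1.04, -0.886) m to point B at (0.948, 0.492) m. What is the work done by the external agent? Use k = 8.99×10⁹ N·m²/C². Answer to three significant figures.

-0.271 J

For quasistatic motion the external work equals the change in potential energy: W_ext = qΔV = q(V_B − V_A).
At A: distances to the source charges are 0.254 m, 0.867 m; V_A = Σ kqᵢ/rᵢ = 2.28×10⁵ V.
At B: distances to the source charges are 1.62 m, 1.11 m; V_B = Σ kqᵢ/rᵢ = 8.39×10⁴ V.
ΔV = V_B − V_A = -1.44×10⁵ V.
W_ext = qΔV = (1.88×10⁻⁶ C)(-1.44×10⁵ V) = -0.271 J.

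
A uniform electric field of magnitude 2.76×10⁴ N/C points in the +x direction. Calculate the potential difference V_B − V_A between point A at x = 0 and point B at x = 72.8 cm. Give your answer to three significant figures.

In a uniform field, potential decreases in the direction of E: V_B − V_A = −E·Δx.
V_B − V_A = −(2.76×10⁴ V/m)(0.728 m) = -2.01×10⁴ V.

-2.01×10⁴ V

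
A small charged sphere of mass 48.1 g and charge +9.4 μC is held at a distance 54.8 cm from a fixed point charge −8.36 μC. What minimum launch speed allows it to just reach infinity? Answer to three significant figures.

7.32 m/s

To just escape, total mechanical energy must reach zero at infinity: ½mv²_min + U = 0, so ½mv²_min = −U = |kQq|/r.
|U| = |kQq|/r = (8.99×10⁹ N·m²/C²)(8.36×10⁻⁶)(9.40×10⁻⁶)/(0.548) = 1.29 J.
v_min = √(2|U|/m) = √(2·1.29/0.0481) = 7.32 m/s.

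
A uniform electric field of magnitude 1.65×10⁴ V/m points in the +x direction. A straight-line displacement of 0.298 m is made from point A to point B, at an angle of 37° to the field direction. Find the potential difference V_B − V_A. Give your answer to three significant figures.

Only the component of displacement along E changes the potential: ΔV = −E·d·cosθ.
ΔV = −(1.65×10⁴ V/m)(0.298 m)cos37° = -3930 V.

-3930 V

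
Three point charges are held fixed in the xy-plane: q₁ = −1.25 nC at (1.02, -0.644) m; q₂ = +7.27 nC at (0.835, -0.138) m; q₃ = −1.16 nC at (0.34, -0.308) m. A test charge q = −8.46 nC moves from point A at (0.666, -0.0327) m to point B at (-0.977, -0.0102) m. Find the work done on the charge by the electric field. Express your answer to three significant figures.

The work done by the electric force is W_field = −ΔU = −q(V_B − V_A) = q(V_A − V_B).
At A: distances to the source charges are 0.706 m, 0.199 m, 0.427 m; V_A = Σ kqᵢ/rᵢ = 288 V.
At B: distances to the source charges are 2.10 m, 1.82 m, 1.35 m; V_B = Σ kqᵢ/rᵢ = 22.9 V.
ΔV = V_B − V_A = -265 V.
W_field = −qΔV = −(-8.46×10⁻⁹ C)(-265 V) = -2.24×10⁻⁶ J.

-2.24×10⁻⁶ J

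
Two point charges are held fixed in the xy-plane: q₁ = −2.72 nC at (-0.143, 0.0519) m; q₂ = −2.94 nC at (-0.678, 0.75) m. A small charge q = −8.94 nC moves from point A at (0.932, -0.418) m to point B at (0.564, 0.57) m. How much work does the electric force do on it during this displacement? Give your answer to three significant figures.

The work done by the electric force is W_field = −ΔU = −q(V_B − V_A) = q(V_A − V_B).
At A: distances to the source charges are 1.17 m, 1.99 m; V_A = Σ kqᵢ/rᵢ = -34.1 V.
At B: distances to the source charges are 0.877 m, 1.25 m; V_B = Σ kqᵢ/rᵢ = -49.0 V.
ΔV = V_B − V_A = -14.8 V.
W_field = −qΔV = −(-8.94×10⁻⁹ C)(-14.8 V) = -1.33×10⁻⁷ J.

-1.33×10⁻⁷ J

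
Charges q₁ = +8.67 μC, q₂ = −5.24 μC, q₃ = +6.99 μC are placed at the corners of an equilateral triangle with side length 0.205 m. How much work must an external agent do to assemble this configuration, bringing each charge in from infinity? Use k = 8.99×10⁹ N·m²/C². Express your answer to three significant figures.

-0.941 J

The assembly work is the sum of pairwise potential energies, U = Σ_{i<j} kqᵢqⱼ/rᵢⱼ.
All three pair separations equal the side length, 0.205 m.
U = (-1.99) + (2.66) + (-1.61) = -0.941 J.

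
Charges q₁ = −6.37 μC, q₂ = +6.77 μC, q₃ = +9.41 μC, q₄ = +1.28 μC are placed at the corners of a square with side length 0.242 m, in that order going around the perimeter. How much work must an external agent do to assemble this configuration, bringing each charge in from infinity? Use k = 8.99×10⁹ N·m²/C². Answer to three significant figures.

The assembly work is the sum of pairwise potential energies, U = Σ_{i<j} kqᵢqⱼ/rᵢⱼ.
The four side pairs have separation 0.242 m and the two diagonal pairs 0.342 m.
Summing all 6 pair terms gives U = -0.438 J.

-0.438 J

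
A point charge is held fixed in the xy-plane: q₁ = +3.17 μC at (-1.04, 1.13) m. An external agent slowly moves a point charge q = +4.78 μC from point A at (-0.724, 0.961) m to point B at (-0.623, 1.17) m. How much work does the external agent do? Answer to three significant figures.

For quasistatic motion the external work equals the change in potential energy: W_ext = qΔV = q(V_B − V_A).
At A: distance to the source charge is 0.358 m; V_A = kq₁/r = 7.95×10⁴ V.
At B: distance to the source charge is 0.419 m; V_B = kq₁/r = 6.80×10⁴ V.
ΔV = V_B − V_A = -1.15×10⁴ V.
W_ext = qΔV = (4.78×10⁻⁶ C)(-1.15×10⁴ V) = -0.0550 J.

-0.0550 J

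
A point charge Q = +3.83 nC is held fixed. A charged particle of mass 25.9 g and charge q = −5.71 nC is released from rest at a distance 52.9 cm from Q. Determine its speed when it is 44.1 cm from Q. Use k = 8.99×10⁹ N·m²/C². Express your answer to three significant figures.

2.39×10⁻³ m/s

Only the electrostatic force acts, so mechanical energy is conserved: ½mv² = U₁ − U₂ = kQq(1/r₁ − 1/r₂).
U₁ − U₂ = (8.99×10⁹ N·m²/C²)(3.83×10⁻⁹ C)(-5.71×10⁻⁹ C)(1/0.529 − 1/0.441) = 7.42×10⁻⁸ J.
v = √(2·7.42×10⁻⁸/0.0259) = 2.39×10⁻³ m/s.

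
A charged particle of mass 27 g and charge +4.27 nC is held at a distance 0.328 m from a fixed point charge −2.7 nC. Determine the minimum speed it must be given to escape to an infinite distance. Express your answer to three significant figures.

4.84×10⁻³ m/s

To just escape, total mechanical energy must reach zero at infinity: ½mv²_min + U = 0, so ½mv²_min = −U = |kQq|/r.
|U| = |kQq|/r = (8.99×10⁹ N·m²/C²)(2.70×10⁻⁹)(4.27×10⁻⁹)/(0.328) = 3.16×10⁻⁷ J.
v_min = √(2|U|/m) = √(2·3.16×10⁻⁷/0.0270) = 4.84×10⁻³ m/s.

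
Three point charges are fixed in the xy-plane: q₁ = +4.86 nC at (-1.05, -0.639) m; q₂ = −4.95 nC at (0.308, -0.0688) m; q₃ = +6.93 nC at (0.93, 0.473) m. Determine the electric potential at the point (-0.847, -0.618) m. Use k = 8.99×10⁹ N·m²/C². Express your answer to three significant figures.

Electric potential is a scalar, so the contributions from each charge add algebraically: V = Σ kqᵢ/rᵢ.
Distances from the field point to each charge: r₁ = 0.204 m, r₂ = 1.28 m, r₃ = 2.09 m.
V = k[(4.86×10⁻⁹)/(0.204) + (-4.95×10⁻⁹)/(1.28) + (6.93×10⁻⁹)/(2.09)] = 209 V.

209 V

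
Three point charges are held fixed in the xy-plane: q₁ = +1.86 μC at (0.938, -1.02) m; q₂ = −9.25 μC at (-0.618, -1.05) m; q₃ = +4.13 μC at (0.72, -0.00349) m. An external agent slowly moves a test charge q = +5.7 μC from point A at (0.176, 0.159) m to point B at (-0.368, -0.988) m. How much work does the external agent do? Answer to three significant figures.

-1.74 J

For quasistatic motion the external work equals the change in potential energy: W_ext = qΔV = q(V_B − V_A).
At A: distances to the source charges are 1.40 m, 1.45 m, 0.568 m; V_A = Σ kqᵢ/rᵢ = 1.98×10⁴ V.
At B: distances to the source charges are 1.31 m, 0.258 m, 1.47 m; V_B = Σ kqᵢ/rᵢ = -2.85×10⁵ V.
ΔV = V_B − V_A = -3.05×10⁵ V.
W_ext = qΔV = (5.70×10⁻⁶ C)(-3.05×10⁵ V) = -1.74 J.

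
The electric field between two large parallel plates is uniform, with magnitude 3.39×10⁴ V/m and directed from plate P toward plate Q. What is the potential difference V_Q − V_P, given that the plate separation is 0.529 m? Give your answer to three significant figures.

-1.79×10⁴ V

In a uniform field, potential decreases in the direction of E: ΔV = −E·d for a displacement d parallel to E.
Going from P to Q is a displacement of 0.529 m along the field, so V_Q − V_P = −Ed = -1.79×10⁴ V.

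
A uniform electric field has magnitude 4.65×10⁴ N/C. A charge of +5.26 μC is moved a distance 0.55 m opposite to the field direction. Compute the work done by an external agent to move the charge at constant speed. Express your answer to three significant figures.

0.135 J

The potential change for a displacement 0.55 m opposite to the field direction is ΔV = +Ed = 2.56×10⁴ V.
W_ext = qΔV = 0.135 J.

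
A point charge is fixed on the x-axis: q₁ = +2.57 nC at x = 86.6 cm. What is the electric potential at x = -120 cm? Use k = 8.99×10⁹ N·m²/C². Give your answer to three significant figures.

11.2 V

Electric potential is a scalar, so the contributions from each charge add algebraically: V = Σ kqᵢ/rᵢ.
V = k[(2.57×10⁻⁹)/(2.07)] = 11.2 V.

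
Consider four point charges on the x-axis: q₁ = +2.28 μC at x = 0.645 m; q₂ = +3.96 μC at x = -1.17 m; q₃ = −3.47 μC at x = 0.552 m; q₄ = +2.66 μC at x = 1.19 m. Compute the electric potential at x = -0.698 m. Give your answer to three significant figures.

7.84×10⁴ V

The total potential is the scalar sum of each charge's contribution, V = Σ kqᵢ/rᵢ.
Distances from the field point to each charge: r₁ = 1.34 m, r₂ = 0.472 m, r₃ = 1.25 m, r₄ = 1.89 m.
V = k[(2.28×10⁻⁶)/(1.34) + (3.96×10⁻⁶)/(0.472) + (-3.47×10⁻⁶)/(1.25) + (2.66×10⁻⁶)/(1.89)] = 7.84×10⁴ V.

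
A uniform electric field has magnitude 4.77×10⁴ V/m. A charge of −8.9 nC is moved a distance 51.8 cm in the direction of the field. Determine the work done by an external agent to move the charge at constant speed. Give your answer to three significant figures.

2.20×10⁻⁴ J

The potential change for a displacement 51.8 cm in the direction of the field is ΔV = −Ed = -2.47×10⁴ V.
W_ext = qΔV = 2.20×10⁻⁴ J.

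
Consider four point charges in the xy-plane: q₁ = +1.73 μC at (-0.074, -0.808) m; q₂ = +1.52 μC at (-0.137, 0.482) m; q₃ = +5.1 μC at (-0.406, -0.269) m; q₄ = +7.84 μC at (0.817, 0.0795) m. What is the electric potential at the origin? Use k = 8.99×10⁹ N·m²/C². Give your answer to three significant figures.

2.26×10⁵ V

The total potential is the scalar sum of each charge's contribution, V = Σ kqᵢ/rᵢ.
Distances from the field point to each charge: r₁ = 0.811 m, r₂ = 0.501 m, r₃ = 0.487 m, r₄ = 0.821 m.
V = k[(1.73×10⁻⁶)/(0.811) + (1.52×10⁻⁶)/(0.501) + (5.10×10⁻⁶)/(0.487) + (7.84×10⁻⁶)/(0.821)] = 2.26×10⁵ V.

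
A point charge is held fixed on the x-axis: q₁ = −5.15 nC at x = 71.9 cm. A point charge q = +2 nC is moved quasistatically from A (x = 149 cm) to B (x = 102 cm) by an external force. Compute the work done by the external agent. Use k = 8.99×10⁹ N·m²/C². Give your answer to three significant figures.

For quasistatic motion the external work equals the change in potential energy: W_ext = qΔV = q(V_B − V_A).
At A: distance to the source charge is 0.771 m; V_A = kq₁/r = -60.0 V.
At B: distance to the source charge is 0.301 m; V_B = kq₁/r = -154 V.
ΔV = V_B − V_A = -93.8 V.
W_ext = qΔV = (2.00×10⁻⁹ C)(-93.8 V) = -1.88×10⁻⁷ J.

-1.88×10⁻⁷ J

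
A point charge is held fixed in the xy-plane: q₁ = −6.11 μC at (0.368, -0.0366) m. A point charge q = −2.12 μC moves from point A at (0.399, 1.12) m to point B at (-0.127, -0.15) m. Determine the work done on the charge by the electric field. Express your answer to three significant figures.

The work done by the electric force is W_field = −ΔU = −q(V_B − V_A) = q(V_A − V_B).
At A: distance to the source charge is 1.16 m; V_A = kq₁/r = -4.75×10⁴ V.
At B: distance to the source charge is 0.508 m; V_B = kq₁/r = -1.08×10⁵ V.
ΔV = V_B − V_A = -6.07×10⁴ V.
W_field = −qΔV = −(-2.12×10⁻⁶ C)(-6.07×10⁴ V) = -0.129 J.

-0.129 J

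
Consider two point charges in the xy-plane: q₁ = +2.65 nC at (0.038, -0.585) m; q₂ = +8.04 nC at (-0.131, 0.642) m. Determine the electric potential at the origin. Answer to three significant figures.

151 V

Electric potential is a scalar, so the contributions from each charge add algebraically: V = Σ kqᵢ/rᵢ.
Distances from the field point to each charge: r₁ = 0.586 m, r₂ = 0.655 m.
V = k[(2.65×10⁻⁹)/(0.586) + (8.04×10⁻⁹)/(0.655)] = 151 V.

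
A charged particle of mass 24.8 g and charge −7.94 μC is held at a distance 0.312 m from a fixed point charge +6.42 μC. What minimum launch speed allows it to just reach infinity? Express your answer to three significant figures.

10.9 m/s

To just escape, total mechanical energy must reach zero at infinity: ½mv²_min + U = 0, so ½mv²_min = −U = |kQq|/r.
|U| = |kQq|/r = (8.99×10⁹ N·m²/C²)(6.42×10⁻⁶)(7.94×10⁻⁶)/(0.312) = 1.47 J.
v_min = √(2|U|/m) = √(2·1.47/0.0248) = 10.9 m/s.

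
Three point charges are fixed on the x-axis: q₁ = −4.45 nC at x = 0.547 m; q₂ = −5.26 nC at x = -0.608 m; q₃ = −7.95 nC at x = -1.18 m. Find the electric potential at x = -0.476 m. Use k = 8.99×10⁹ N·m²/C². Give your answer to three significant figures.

-499 V

Electric potential is a scalar, so the contributions from each charge add algebraically: V = Σ kqᵢ/rᵢ.
Distances from the field point to each charge: r₁ = 1.02 m, r₂ = 0.132 m, r₃ = 0.704 m.
V = k[(-4.45×10⁻⁹)/(1.02) + (-5.26×10⁻⁹)/(0.132) + (-7.95×10⁻⁹)/(0.704)] = -499 V.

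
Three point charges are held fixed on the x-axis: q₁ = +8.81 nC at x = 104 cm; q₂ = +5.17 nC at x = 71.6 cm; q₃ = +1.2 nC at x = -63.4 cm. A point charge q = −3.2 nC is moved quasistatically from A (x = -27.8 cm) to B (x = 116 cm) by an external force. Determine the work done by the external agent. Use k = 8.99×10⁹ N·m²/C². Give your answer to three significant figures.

-2.03×10⁻⁶ J

For quasistatic motion the external work equals the change in potential energy: W_ext = qΔV = q(V_B − V_A).
At A: distances to the source charges are 1.32 m, 0.994 m, 0.356 m; V_A = Σ kqᵢ/rᵢ = 137 V.
At B: distances to the source charges are 0.120 m, 0.444 m, 1.79 m; V_B = Σ kqᵢ/rᵢ = 771 V.
ΔV = V_B − V_A = 634 V.
W_ext = qΔV = (-3.20×10⁻⁹ C)(634 V) = -2.03×10⁻⁶ J.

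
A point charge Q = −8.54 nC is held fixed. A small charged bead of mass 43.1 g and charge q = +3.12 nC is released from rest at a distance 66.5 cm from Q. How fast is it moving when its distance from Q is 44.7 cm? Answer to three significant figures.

Only the electrostatic force acts, so mechanical energy is conserved: ½mv² = U₁ − U₂ = kQq(1/r₁ − 1/r₂).
U₁ − U₂ = (8.99×10⁹ N·m²/C²)(-8.54×10⁻⁹ C)(3.12×10⁻⁹ C)(1/0.665 − 1/0.447) = 1.76×10⁻⁷ J.
v = √(2·1.76×10⁻⁷/0.0431) = 2.86×10⁻³ m/s.

2.86×10⁻³ m/s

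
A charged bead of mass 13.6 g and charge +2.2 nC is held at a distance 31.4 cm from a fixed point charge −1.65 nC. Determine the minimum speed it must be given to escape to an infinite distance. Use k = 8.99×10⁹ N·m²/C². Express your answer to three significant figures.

3.91×10⁻³ m/s

To just escape, total mechanical energy must reach zero at infinity: ½mv²_min + U = 0, so ½mv²_min = −U = |kQq|/r.
|U| = |kQq|/r = (8.99×10⁹ N·m²/C²)(1.65×10⁻⁹)(2.20×10⁻⁹)/(0.314) = 1.04×10⁻⁷ J.
v_min = √(2|U|/m) = √(2·1.04×10⁻⁷/0.0136) = 3.91×10⁻³ m/s.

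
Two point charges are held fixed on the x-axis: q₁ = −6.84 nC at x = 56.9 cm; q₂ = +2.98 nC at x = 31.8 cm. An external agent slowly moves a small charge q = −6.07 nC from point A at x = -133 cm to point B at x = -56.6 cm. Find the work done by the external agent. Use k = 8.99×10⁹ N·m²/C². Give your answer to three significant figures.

4.70×10⁻⁸ J

For quasistatic motion the external work equals the change in potential energy: W_ext = qΔV = q(V_B − V_A).
At A: distances to the source charges are 1.90 m, 1.65 m; V_A = Σ kqᵢ/rᵢ = -16.1 V.
At B: distances to the source charges are 1.14 m, 0.884 m; V_B = Σ kqᵢ/rᵢ = -23.9 V.
ΔV = V_B − V_A = -7.75 V.
W_ext = qΔV = (-6.07×10⁻⁹ C)(-7.75 V) = 4.70×10⁻⁸ J.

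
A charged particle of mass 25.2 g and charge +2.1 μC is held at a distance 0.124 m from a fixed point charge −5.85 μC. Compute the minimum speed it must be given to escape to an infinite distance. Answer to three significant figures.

8.41 m/s

To just escape, total mechanical energy must reach zero at infinity: ½mv²_min + U = 0, so ½mv²_min = −U = |kQq|/r.
|U| = |kQq|/r = (8.99×10⁹ N·m²/C²)(5.85×10⁻⁶)(2.10×10⁻⁶)/(0.124) = 0.891 J.
v_min = √(2|U|/m) = √(2·0.891/0.0252) = 8.41 m/s.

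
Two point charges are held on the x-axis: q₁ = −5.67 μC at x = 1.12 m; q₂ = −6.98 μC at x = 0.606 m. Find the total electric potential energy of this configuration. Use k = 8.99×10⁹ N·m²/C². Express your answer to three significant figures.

0.692 J

The assembly work is the sum of pairwise potential energies, U = Σ_{i<j} kqᵢqⱼ/rᵢⱼ.
Pair separations: r₁₂ = 0.514 m.
U = (0.692) = 0.692 J.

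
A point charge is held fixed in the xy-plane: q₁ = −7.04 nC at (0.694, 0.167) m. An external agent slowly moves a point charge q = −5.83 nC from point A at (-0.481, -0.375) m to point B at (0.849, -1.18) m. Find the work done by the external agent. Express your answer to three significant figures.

-1.30×10⁻⁸ J

For quasistatic motion the external work equals the change in potential energy: W_ext = qΔV = q(V_B − V_A).
At A: distance to the source charge is 1.29 m; V_A = kq₁/r = -48.9 V.
At B: distance to the source charge is 1.36 m; V_B = kq₁/r = -46.7 V.
ΔV = V_B − V_A = 2.23 V.
W_ext = qΔV = (-5.83×10⁻⁹ C)(2.23 V) = -1.30×10⁻⁸ J.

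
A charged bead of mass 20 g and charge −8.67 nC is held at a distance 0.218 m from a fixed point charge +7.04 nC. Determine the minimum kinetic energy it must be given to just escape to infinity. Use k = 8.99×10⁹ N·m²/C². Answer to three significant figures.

2.52×10⁻⁶ J

To just escape, total mechanical energy must reach zero at infinity: ½mv²_min + U = 0, so ½mv²_min = −U = |kQq|/r.
|U| = |kQq|/r = (8.99×10⁹ N·m²/C²)(7.04×10⁻⁹)(8.67×10⁻⁹)/(0.218) = 2.52×10⁻⁶ J.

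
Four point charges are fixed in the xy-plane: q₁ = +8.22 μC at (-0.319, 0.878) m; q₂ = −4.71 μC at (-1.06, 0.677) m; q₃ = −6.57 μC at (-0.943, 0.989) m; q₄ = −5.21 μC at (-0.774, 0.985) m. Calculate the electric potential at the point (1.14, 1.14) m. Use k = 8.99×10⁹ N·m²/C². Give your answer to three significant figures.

Electric potential is a scalar, so the contributions from each charge add algebraically: V = Σ kqᵢ/rᵢ.
Distances from the field point to each charge: r₁ = 1.48 m, r₂ = 2.25 m, r₃ = 2.09 m, r₄ = 1.92 m.
V = k[(8.22×10⁻⁶)/(1.48) + (-4.71×10⁻⁶)/(2.25) + (-6.57×10⁻⁶)/(2.09) + (-5.21×10⁻⁶)/(1.92)] = -2.17×10⁴ V.

-2.17×10⁴ V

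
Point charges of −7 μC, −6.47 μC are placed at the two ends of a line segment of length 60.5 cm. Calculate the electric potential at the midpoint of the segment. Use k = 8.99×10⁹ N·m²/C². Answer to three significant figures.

-4.00×10⁵ V

The total potential is the scalar sum of each charge's contribution, V = Σ kqᵢ/rᵢ.
Each charge is 0.302 m from the midpoint.
V = k[(-7.00×10⁻⁶)/(0.302) + (-6.47×10⁻⁶)/(0.302)] = -4.00×10⁵ V.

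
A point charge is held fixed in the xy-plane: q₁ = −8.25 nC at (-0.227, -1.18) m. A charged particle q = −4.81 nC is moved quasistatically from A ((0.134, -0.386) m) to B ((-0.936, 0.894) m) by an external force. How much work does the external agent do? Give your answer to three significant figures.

For quasistatic motion the external work equals the change in potential energy: W_ext = qΔV = q(V_B − V_A).
At A: distance to the source charge is 0.872 m; V_A = kq₁/r = -85.0 V.
At B: distance to the source charge is 2.19 m; V_B = kq₁/r = -33.8 V.
ΔV = V_B − V_A = 51.2 V.
W_ext = qΔV = (-4.81×10⁻⁹ C)(51.2 V) = -2.46×10⁻⁷ J.

-2.46×10⁻⁷ J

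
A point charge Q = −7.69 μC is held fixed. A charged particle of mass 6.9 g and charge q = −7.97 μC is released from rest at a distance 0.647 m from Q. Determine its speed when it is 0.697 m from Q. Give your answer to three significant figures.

Only the electrostatic force acts, so mechanical energy is conserved: ½mv² = U₁ − U₂ = kQq(1/r₁ − 1/r₂).
U₁ − U₂ = (8.99×10⁹ N·m²/C²)(-7.69×10⁻⁶ C)(-7.97×10⁻⁶ C)(1/0.647 − 1/0.697) = 0.0611 J.
v = √(2·0.0611/6.90×10⁻³) = 4.21 m/s.

4.21 m/s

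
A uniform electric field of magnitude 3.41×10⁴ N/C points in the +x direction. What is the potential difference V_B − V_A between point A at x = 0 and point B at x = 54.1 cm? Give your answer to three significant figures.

-1.84×10⁴ V

In a uniform field, potential decreases in the direction of E: V_B − V_A = −E·Δx.
V_B − V_A = −(3.41×10⁴ V/m)(0.541 m) = -1.84×10⁴ V.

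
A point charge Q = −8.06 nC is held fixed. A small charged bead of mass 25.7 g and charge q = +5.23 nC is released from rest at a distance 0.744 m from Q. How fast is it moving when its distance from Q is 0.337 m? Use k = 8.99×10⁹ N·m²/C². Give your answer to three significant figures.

Only the electrostatic force acts, so mechanical energy is conserved: ½mv² = U₁ − U₂ = kQq(1/r₁ − 1/r₂).
U₁ − U₂ = (8.99×10⁹ N·m²/C²)(-8.06×10⁻⁹ C)(5.23×10⁻⁹ C)(1/0.744 − 1/0.337) = 6.15×10⁻⁷ J.
v = √(2·6.15×10⁻⁷/0.0257) = 6.92×10⁻³ m/s.

6.92×10⁻³ m/s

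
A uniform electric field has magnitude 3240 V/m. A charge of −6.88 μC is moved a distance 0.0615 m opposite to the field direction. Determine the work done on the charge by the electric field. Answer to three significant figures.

1.37×10⁻³ J

The potential change for a displacement 0.0615 m opposite to the field direction is ΔV = +Ed = 199 V.
W_field = −qΔV = 1.37×10⁻³ J.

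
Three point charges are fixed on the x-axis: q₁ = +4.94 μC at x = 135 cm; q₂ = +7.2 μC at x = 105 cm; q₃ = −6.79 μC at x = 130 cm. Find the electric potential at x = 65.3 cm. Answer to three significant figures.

1.32×10⁵ V

The total potential is the scalar sum of each charge's contribution, V = Σ kqᵢ/rᵢ.
Distances from the field point to each charge: r₁ = 0.697 m, r₂ = 0.397 m, r₃ = 0.647 m.
V = k[(4.94×10⁻⁶)/(0.697) + (7.20×10⁻⁶)/(0.397) + (-6.79×10⁻⁶)/(0.647)] = 1.32×10⁵ V.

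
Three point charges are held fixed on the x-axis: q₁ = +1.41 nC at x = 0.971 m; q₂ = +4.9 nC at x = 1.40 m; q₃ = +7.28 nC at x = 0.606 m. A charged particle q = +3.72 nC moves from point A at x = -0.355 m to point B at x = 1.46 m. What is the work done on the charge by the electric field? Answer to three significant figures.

The work done by the electric force is W_field = −ΔU = −q(V_B − V_A) = q(V_A − V_B).
At A: distances to the source charges are 1.33 m, 1.75 m, 0.961 m; V_A = Σ kqᵢ/rᵢ = 103 V.
At B: distances to the source charges are 0.489 m, 0.0600 m, 0.854 m; V_B = Σ kqᵢ/rᵢ = 837 V.
ΔV = V_B − V_A = 734 V.
W_field = −qΔV = −(3.72×10⁻⁹ C)(734 V) = -2.73×10⁻⁶ J.

-2.73×10⁻⁶ J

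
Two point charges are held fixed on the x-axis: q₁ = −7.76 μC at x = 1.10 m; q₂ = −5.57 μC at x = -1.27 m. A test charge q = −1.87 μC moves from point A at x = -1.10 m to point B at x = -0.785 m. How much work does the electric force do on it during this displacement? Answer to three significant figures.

0.348 J

The work done by the electric force is W_field = −ΔU = −q(V_B − V_A) = q(V_A − V_B).
At A: distances to the source charges are 2.20 m, 0.170 m; V_A = Σ kqᵢ/rᵢ = -3.26×10⁵ V.
At B: distances to the source charges are 1.89 m, 0.485 m; V_B = Σ kqᵢ/rᵢ = -1.40×10⁵ V.
ΔV = V_B − V_A = 1.86×10⁵ V.
W_field = −qΔV = −(-1.87×10⁻⁶ C)(1.86×10⁵ V) = 0.348 J.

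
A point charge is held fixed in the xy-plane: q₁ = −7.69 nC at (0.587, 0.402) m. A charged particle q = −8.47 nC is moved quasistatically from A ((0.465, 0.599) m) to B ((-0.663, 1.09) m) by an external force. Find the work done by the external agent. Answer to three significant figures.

For quasistatic motion the external work equals the change in potential energy: W_ext = qΔV = q(V_B − V_A).
At A: distance to the source charge is 0.232 m; V_A = kq₁/r = -298 V.
At B: distance to the source charge is 1.43 m; V_B = kq₁/r = -48.5 V.
ΔV = V_B − V_A = 250 V.
W_ext = qΔV = (-8.47×10⁻⁹ C)(250 V) = -2.12×10⁻⁶ J.

-2.12×10⁻⁶ J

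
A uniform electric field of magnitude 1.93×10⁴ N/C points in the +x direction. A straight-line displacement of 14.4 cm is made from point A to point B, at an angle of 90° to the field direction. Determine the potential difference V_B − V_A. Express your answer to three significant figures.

Only the component of displacement along E changes the potential: ΔV = −E·d·cosθ.
ΔV = −(1.93×10⁴ V/m)(0.144 m)cos90° = 0 V.

0 V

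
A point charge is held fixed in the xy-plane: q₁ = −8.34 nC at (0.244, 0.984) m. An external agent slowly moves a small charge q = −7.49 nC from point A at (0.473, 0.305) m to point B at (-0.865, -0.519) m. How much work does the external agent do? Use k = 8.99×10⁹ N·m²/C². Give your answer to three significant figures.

-4.83×10⁻⁷ J

For quasistatic motion the external work equals the change in potential energy: W_ext = qΔV = q(V_B − V_A).
At A: distance to the source charge is 0.717 m; V_A = kq₁/r = -105 V.
At B: distance to the source charge is 1.87 m; V_B = kq₁/r = -40.1 V.
ΔV = V_B − V_A = 64.5 V.
W_ext = qΔV = (-7.49×10⁻⁹ C)(64.5 V) = -4.83×10⁻⁷ J.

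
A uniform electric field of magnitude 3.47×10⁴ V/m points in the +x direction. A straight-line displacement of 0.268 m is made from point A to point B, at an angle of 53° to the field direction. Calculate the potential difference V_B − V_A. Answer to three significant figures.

Only the component of displacement along E changes the potential: ΔV = −E·d·cosθ.
ΔV = −(3.47×10⁴ V/m)(0.268 m)cos53° = -5600 V.

-5600 V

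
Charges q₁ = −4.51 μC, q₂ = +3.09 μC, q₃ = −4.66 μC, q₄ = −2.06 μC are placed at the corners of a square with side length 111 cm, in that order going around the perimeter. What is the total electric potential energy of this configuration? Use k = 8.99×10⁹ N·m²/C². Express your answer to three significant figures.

The work to assemble the configuration equals its total potential energy, U = Σ kqᵢqⱼ/rᵢⱼ over all pairs.
The four side pairs have separation 1.11 m and the two diagonal pairs 1.57 m.
Summing all 6 pair terms gives U = 7.41×10⁻³ J.

7.41×10⁻³ J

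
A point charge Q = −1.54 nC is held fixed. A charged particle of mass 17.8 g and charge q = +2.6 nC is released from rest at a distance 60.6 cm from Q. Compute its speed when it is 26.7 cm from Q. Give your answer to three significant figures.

Only the electrostatic force acts, so mechanical energy is conserved: ½mv² = U₁ − U₂ = kQq(1/r₁ − 1/r₂).
U₁ − U₂ = (8.99×10⁹ N·m²/C²)(-1.54×10⁻⁹ C)(2.60×10⁻⁹ C)(1/0.606 − 1/0.267) = 7.54×10⁻⁸ J.
v = √(2·7.54×10⁻⁸/0.0178) = 2.91×10⁻³ m/s.

2.91×10⁻³ m/s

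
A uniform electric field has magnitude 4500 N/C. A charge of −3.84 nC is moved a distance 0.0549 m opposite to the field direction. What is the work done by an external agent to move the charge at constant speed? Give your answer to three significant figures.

-9.49×10⁻⁷ J

The potential change for a displacement 0.0549 m opposite to the field direction is ΔV = +Ed = 247 V.
W_ext = qΔV = -9.49×10⁻⁷ J.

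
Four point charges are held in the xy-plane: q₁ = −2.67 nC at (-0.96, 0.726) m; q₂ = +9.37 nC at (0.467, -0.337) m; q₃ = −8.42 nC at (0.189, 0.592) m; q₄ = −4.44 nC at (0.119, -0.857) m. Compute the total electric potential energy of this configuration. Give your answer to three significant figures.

The work to assemble the configuration equals its total potential energy, U = Σ kqᵢqⱼ/rᵢⱼ over all pairs.
Pair separations: r₁₂ = 1.78 m, r₁₃ = 1.16 m, r₁₄ = 1.92 m, r₂₃ = 0.970 m, r₂₄ = 0.626 m, r₃₄ = 1.45 m.
Summing all 6 pair terms gives U = -9.94×10⁻⁷ J.

-9.94×10⁻⁷ J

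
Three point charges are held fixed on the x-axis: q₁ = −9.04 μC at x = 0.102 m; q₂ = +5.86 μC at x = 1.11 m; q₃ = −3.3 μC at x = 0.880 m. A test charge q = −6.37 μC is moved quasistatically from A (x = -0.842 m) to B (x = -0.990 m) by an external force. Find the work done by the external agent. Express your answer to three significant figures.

-0.0709 J

For quasistatic motion the external work equals the change in potential energy: W_ext = qΔV = q(V_B − V_A).
At A: distances to the source charges are 0.944 m, 1.95 m, 1.72 m; V_A = Σ kqᵢ/rᵢ = -7.63×10⁴ V.
At B: distances to the source charges are 1.09 m, 2.10 m, 1.87 m; V_B = Σ kqᵢ/rᵢ = -6.52×10⁴ V.
ΔV = V_B − V_A = 1.11×10⁴ V.
W_ext = qΔV = (-6.37×10⁻⁶ C)(1.11×10⁴ V) = -0.0709 J.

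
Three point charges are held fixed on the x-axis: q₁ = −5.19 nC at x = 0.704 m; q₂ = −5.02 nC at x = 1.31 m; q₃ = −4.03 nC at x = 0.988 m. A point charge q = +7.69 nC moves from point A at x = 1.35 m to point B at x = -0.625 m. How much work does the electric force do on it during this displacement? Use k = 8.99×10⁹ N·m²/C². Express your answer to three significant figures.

-9.38×10⁻⁶ J

The work done by the electric force is W_field = −ΔU = −q(V_B − V_A) = q(V_A − V_B).
At A: distances to the source charges are 0.646 m, 0.0400 m, 0.362 m; V_A = Σ kqᵢ/rᵢ = -1300 V.
At B: distances to the source charges are 1.33 m, 1.94 m, 1.61 m; V_B = Σ kqᵢ/rᵢ = -80.9 V.
ΔV = V_B − V_A = 1220 V.
W_field = −qΔV = −(7.69×10⁻⁹ C)(1220 V) = -9.38×10⁻⁶ J.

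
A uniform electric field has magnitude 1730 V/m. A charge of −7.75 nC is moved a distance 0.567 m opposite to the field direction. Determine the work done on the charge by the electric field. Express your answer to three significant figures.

The potential change for a displacement 0.567 m opposite to the field direction is ΔV = +Ed = 981 V.
W_field = −qΔV = 7.60×10⁻⁶ J.

7.60×10⁻⁶ J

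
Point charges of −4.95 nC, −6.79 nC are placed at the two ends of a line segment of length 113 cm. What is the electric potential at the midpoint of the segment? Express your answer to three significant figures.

Electric potential is a scalar, so the contributions from each charge add algebraically: V = Σ kqᵢ/rᵢ.
Each charge is 0.565 m from the midpoint.
V = k[(-4.95×10⁻⁹)/(0.565) + (-6.79×10⁻⁹)/(0.565)] = -187 V.

-187 V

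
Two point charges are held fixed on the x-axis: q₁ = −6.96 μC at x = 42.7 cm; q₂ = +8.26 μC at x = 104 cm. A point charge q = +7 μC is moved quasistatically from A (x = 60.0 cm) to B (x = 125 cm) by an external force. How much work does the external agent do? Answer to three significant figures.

For quasistatic motion the external work equals the change in potential energy: W_ext = qΔV = q(V_B − V_A).
At A: distances to the source charges are 0.173 m, 0.440 m; V_A = Σ kqᵢ/rᵢ = -1.93×10⁵ V.
At B: distances to the source charges are 0.823 m, 0.210 m; V_B = Σ kqᵢ/rᵢ = 2.78×10⁵ V.
ΔV = V_B − V_A = 4.70×10⁵ V.
W_ext = qΔV = (7.00×10⁻⁶ C)(4.70×10⁵ V) = 3.29 J.

3.29 J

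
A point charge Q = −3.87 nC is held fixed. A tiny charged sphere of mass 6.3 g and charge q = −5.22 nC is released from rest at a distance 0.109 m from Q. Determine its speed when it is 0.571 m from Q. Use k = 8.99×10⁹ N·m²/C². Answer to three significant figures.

0.0207 m/s

Only the electrostatic force acts, so mechanical energy is conserved: ½mv² = U₁ − U₂ = kQq(1/r₁ − 1/r₂).
U₁ − U₂ = (8.99×10⁹ N·m²/C²)(-3.87×10⁻⁹ C)(-5.22×10⁻⁹ C)(1/0.109 − 1/0.571) = 1.35×10⁻⁶ J.
v = √(2·1.35×10⁻⁶/6.30×10⁻³) = 0.0207 m/s.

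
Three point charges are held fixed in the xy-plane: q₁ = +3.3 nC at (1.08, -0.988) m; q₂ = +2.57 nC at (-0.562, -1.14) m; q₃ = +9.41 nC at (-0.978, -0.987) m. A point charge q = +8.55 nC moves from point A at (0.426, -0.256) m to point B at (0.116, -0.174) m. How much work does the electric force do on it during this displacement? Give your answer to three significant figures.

The work done by the electric force is W_field = −ΔU = −q(V_B − V_A) = q(V_A − V_B).
At A: distances to the source charges are 0.982 m, 1.33 m, 1.58 m; V_A = Σ kqᵢ/rᵢ = 101 V.
At B: distances to the source charges are 1.26 m, 1.18 m, 1.36 m; V_B = Σ kqᵢ/rᵢ = 105 V.
ΔV = V_B − V_A = 4.06 V.
W_field = −qΔV = −(8.55×10⁻⁹ C)(4.06 V) = -3.47×10⁻⁸ J.

-3.47×10⁻⁸ J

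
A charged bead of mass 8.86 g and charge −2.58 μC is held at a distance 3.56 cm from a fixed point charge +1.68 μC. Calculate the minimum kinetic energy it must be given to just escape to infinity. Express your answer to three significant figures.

1.09 J

To just escape, total mechanical energy must reach zero at infinity: ½mv²_min + U = 0, so ½mv²_min = −U = |kQq|/r.
|U| = |kQq|/r = (8.99×10⁹ N·m²/C²)(1.68×10⁻⁶)(2.58×10⁻⁶)/(0.0356) = 1.09 J.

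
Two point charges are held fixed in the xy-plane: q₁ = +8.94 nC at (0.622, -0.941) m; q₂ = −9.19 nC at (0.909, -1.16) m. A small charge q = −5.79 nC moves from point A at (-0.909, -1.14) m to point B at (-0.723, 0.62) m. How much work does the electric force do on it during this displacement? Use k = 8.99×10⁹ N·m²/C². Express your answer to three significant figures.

The work done by the electric force is W_field = −ΔU = −q(V_B − V_A) = q(V_A − V_B).
At A: distances to the source charges are 1.54 m, 1.82 m; V_A = Σ kqᵢ/rᵢ = 6.62 V.
At B: distances to the source charges are 2.06 m, 2.41 m; V_B = Σ kqᵢ/rᵢ = 4.79 V.
ΔV = V_B − V_A = -1.82 V.
W_field = −qΔV = −(-5.79×10⁻⁹ C)(-1.82 V) = -1.06×10⁻⁸ J.

-1.06×10⁻⁸ J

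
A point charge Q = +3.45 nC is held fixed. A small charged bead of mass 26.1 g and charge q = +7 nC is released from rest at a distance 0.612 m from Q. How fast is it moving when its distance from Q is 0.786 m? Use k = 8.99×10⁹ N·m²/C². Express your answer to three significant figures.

Only the electrostatic force acts, so mechanical energy is conserved: ½mv² = U₁ − U₂ = kQq(1/r₁ − 1/r₂).
U₁ − U₂ = (8.99×10⁹ N·m²/C²)(3.45×10⁻⁹ C)(7.00×10⁻⁹ C)(1/0.612 − 1/0.786) = 7.85×10⁻⁸ J.
v = √(2·7.85×10⁻⁸/0.0261) = 2.45×10⁻³ m/s.

2.45×10⁻³ m/s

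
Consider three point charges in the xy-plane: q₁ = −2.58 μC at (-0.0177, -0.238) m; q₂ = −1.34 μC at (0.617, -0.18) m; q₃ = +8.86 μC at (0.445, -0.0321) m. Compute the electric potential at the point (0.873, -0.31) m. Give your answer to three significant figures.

8.82×10⁴ V

The total potential is the scalar sum of each charge's contribution, V = Σ kqᵢ/rᵢ.
Distances from the field point to each charge: r₁ = 0.894 m, r₂ = 0.287 m, r₃ = 0.510 m.
V = k[(-2.58×10⁻⁶)/(0.894) + (-1.34×10⁻⁶)/(0.287) + (8.86×10⁻⁶)/(0.510)] = 8.82×10⁴ V.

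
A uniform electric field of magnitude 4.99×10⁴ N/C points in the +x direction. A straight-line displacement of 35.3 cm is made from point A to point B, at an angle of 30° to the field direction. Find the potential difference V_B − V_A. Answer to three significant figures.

Only the component of displacement along E changes the potential: ΔV = −E·d·cosθ.
ΔV = −(4.99×10⁴ V/m)(0.353 m)cos30° = -1.53×10⁴ V.

-1.53×10⁴ V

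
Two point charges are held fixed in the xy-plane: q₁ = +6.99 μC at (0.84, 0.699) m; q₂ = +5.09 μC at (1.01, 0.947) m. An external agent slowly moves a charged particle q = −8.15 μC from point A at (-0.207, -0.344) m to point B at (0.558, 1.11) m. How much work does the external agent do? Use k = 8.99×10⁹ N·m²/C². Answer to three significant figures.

For quasistatic motion the external work equals the change in potential energy: W_ext = qΔV = q(V_B − V_A).
At A: distances to the source charges are 1.48 m, 1.77 m; V_A = Σ kqᵢ/rᵢ = 6.83×10⁴ V.
At B: distances to the source charges are 0.498 m, 0.480 m; V_B = Σ kqᵢ/rᵢ = 2.21×10⁵ V.
ΔV = V_B − V_A = 1.53×10⁵ V.
W_ext = qΔV = (-8.15×10⁻⁶ C)(1.53×10⁵ V) = -1.25 J.

-1.25 J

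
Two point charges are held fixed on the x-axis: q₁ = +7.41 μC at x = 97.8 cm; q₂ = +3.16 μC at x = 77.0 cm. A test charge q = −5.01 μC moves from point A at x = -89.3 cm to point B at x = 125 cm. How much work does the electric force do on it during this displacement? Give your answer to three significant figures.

The work done by the electric force is W_field = −ΔU = −q(V_B − V_A) = q(V_A − V_B).
At A: distances to the source charges are 1.87 m, 1.66 m; V_A = Σ kqᵢ/rᵢ = 5.27×10⁴ V.
At B: distances to the source charges are 0.272 m, 0.480 m; V_B = Σ kqᵢ/rᵢ = 3.04×10⁵ V.
ΔV = V_B − V_A = 2.51×10⁵ V.
W_field = −qΔV = −(-5.01×10⁻⁶ C)(2.51×10⁵ V) = 1.26 J.

1.26 J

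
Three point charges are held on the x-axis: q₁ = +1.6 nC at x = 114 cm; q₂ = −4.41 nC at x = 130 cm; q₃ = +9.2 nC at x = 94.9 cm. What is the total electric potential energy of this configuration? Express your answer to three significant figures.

-7.43×10⁻⁷ J

The work to assemble the configuration equals its total potential energy, U = Σ kqᵢqⱼ/rᵢⱼ over all pairs.
Pair separations: r₁₂ = 0.160 m, r₁₃ = 0.191 m, r₂₃ = 0.351 m.
U = (-3.96×10⁻⁷) + (6.93×10⁻⁷) + (-1.04×10⁻⁶) = -7.43×10⁻⁷ J.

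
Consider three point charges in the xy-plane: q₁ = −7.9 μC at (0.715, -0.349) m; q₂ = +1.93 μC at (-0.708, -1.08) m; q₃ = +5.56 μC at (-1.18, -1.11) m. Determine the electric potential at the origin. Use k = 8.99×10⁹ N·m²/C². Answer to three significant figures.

-4.50×10⁴ V

Electric potential is a scalar, so the contributions from each charge add algebraically: V = Σ kqᵢ/rᵢ.
Distances from the field point to each charge: r₁ = 0.796 m, r₂ = 1.29 m, r₃ = 1.62 m.
V = k[(-7.90×10⁻⁶)/(0.796) + (1.93×10⁻⁶)/(1.29) + (5.56×10⁻⁶)/(1.62)] = -4.50×10⁴ V.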